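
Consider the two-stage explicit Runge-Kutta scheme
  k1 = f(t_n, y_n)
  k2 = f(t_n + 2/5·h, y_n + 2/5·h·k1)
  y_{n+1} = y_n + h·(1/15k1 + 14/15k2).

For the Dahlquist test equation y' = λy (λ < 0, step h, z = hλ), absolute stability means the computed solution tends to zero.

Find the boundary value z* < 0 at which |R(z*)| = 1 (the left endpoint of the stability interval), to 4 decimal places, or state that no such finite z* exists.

Test eqn y'=λy, z=hλ:
  k1=λy_n ⇒ h·k1=z·y_n;  k2=λ(1+2/5z)y_n ⇒ h·k2=z(1+2/5z)y_n
  y_{n+1}/y_n = 1 + 1/15z + 14/15z(1+2/5z) = 1 + z + 28/75z²
  Hence R(z) = 1 + z + 28/75z².

Need |R(x)|<1, x<0.
x=-1.08: |R|=0.3555
R=1: x+28/75x²=0 ⇒ x=−75/28=-2.6786; min R=1−1/(4·28/75)=0.3304>−1
Confirm numerically:
  x=-2.405: |R|=0.75437 <1
  x=-2.001: |R|=0.49383 <1
  x=-1.850: |R|=0.42773 <1
  x=-1.151: |R|=0.34359 <1
  x=-3.229: |R|=1.66354 >1
  x=-3.035: |R|=1.40386 >1
  x=-2.872: |R|=1.20740 >1
So |R|<1 on (-2.6786, 0).

z* = -2.6786.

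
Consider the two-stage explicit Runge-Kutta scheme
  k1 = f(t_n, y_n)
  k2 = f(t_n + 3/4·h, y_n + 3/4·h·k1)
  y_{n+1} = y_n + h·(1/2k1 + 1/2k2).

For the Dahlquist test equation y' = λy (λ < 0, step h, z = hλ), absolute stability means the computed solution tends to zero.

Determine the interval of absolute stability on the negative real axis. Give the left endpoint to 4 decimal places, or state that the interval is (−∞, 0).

With y'=λy (z=hλ):
  k1=λy_n ⇒ h·k1=z·y_n;  k2=λ(1+3/4z)y_n ⇒ h·k2=z(1+3/4z)y_n
  y_{n+1}/y_n = 1 + 1/2z + 1/2z(1+3/4z) = 1 + z + 3/8z²
  Hence R(z) = 1 + z + 3/8z².

Solve |R(x)|<1 on ℝ⁻.
x=-0.4: |R|=0.6600
R=1: x+3/8x²=0 ⇒ x=−8/3=-2.6667; min R=1−1/(4·3/8)=0.3333>−1
Confirm numerically:
  x=-2.576: |R|=0.91242 <1
  x=-2.286: |R|=0.67367 <1
  x=-2.158: |R|=0.58836 <1
  x=-3.220: |R|=1.66815 >1
  x=-3.042: |R|=1.42816 >1
Interval (-2.6667, 0).

z∈(-2.6667,0).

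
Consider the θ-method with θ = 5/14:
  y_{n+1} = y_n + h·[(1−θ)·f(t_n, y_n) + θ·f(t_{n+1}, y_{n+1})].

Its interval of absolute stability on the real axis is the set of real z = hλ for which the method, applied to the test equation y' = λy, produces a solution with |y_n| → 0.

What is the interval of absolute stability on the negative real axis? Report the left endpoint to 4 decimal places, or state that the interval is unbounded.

z∈(-7.0000,0).

On y'=λy, z=hλ:
  y_{n+1} = y_n + z·[9/14·y_n + 5/14·y_{n+1}] ⇒ (1 − 5/14z)y_{n+1} = (1 + 9/14z)y_n
  R(z) = (1 + 9/14z)/(1 − 5/14z).

Need |R(x)|<1, x<0.
x=-1.62: |R|=0.0262
R=−1: 1+9/14x = −1+5/14x ⇒ -2/7x=2 ⇒ x=2/(-2/7)=-7.0000
Confirm numerically:
  x=-6.050: |R|=0.91412 <1
  x=-5.638: |R|=0.87087 <1
  x=-4.908: |R|=0.78287 <1
  x=-3.437: |R|=0.54299 <1
  x=-7.573: |R|=1.04419 >1
  x=-7.245: |R|=1.01951 >1
So |R|<1 on (-7.0000, 0).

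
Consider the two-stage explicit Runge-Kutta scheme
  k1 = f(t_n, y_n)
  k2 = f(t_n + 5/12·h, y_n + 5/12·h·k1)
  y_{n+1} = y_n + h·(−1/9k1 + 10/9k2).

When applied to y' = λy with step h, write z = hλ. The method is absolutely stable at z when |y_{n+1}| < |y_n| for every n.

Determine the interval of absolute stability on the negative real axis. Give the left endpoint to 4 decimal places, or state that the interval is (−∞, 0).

(-2.1600, 0).

With y'=λy (z=hλ):
  k1=λy_n ⇒ h·k1=z·y_n;  k2=λ(1+5/12z)y_n ⇒ h·k2=z(1+5/12z)y_n
  y_{n+1}/y_n = 1 − 1/9z + 10/9z(1+5/12z) = 1 + z + 25/54z²
  R(z) = 1 + z + 25/54z².

Boundary: |R(x)|=1, x<0.
x=-0.51: |R|=0.6104
R=1: x+25/54x²=0 ⇒ x=−54/25=-2.1600; min R=1−1/(4·25/54)=0.4600>−1
Confirm numerically:
  x=-1.305: |R|=0.48344 <1
  x=-1.173: |R|=0.46400 <1
  x=-1.152: |R|=0.46240 <1
  x=-1.118: |R|=0.46067 <1
  x=-2.548: |R|=1.45770 >1
  x=-2.363: |R|=1.22208 >1
  x=-2.283: |R|=1.13000 >1
So |R|<1 on (-2.1600, 0).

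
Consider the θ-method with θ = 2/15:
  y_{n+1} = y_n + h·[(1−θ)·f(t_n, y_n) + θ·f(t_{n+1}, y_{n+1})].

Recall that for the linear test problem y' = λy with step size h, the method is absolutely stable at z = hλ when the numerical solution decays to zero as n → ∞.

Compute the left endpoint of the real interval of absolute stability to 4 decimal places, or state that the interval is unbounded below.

z* = -2.7273.

On y'=λy, z=hλ:
  y_{n+1} = y_n + z·[13/15·y_n + 2/15·y_{n+1}] ⇒ (1 − 2/15z)y_{n+1} = (1 + 13/15z)y_n
  so R(z) = (1 + 13/15z)/(1 − 2/15z).

Boundary: |R(x)|=1, x<0.
x=-1.16: |R|=0.0046
R=−1: 1+13/15x = −1+2/15x ⇒ -11/15x=2 ⇒ x=2/(-11/15)=-2.7273
Confirm numerically:
  x=-2.677: |R|=0.97283 <1
  x=-2.470: |R|=0.85807 <1
  x=-2.447: |R|=0.84503 <1
  x=-3.279: |R|=1.28152 >1
  x=-2.934: |R|=1.10897 >1
  x=-2.881: |R|=1.08145 >1
Stable set (-2.7273, 0).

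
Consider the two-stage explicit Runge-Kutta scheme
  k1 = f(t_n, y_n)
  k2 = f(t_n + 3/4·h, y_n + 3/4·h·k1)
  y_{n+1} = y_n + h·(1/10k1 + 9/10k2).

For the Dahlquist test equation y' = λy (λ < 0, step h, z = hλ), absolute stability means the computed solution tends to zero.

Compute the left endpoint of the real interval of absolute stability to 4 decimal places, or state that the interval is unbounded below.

z* = -1.4815.

On y'=λy, z=hλ:
  k1=λy_n ⇒ h·k1=z·y_n;  k2=λ(1+3/4z)y_n ⇒ h·k2=z(1+3/4z)y_n
  y_{n+1}/y_n = 1 + 1/10z + 9/10z(1+3/4z) = 1 + z + 27/40z²
  so R(z) = 1 + z + 27/40z².

Find x<0 with |R(x)|<1.
x=-0.98: |R|=0.6683
R=1: x+27/40x²=0 ⇒ x=−40/27=-1.4815; min R=1−1/(4·27/40)=0.6296>−1
Confirm numerically:
  x=-1.099: |R|=0.71627 <1
  x=-1.060: |R|=0.69843 <1
  x=-0.825: |R|=0.63442 <1
  x=-2.066: |R|=1.81514 >1
  x=-1.957: |R|=1.62815 >1
  x=-1.587: |R|=1.11303 >1
Interval (-1.4815, 0).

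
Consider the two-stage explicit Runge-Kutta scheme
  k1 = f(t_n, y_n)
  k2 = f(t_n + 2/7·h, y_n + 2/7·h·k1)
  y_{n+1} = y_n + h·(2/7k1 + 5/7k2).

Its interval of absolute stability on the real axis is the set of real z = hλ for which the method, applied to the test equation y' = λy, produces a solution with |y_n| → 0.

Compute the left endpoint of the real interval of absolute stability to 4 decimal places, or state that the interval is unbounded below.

z* = -4.9000.

On y'=λy, z=hλ:
  k1=λy_n ⇒ h·k1=z·y_n;  k2=λ(1+2/7z)y_n ⇒ h·k2=z(1+2/7z)y_n
  y_{n+1}/y_n = 1 + 2/7z + 5/7z(1+2/7z) = 1 + z + 10/49z²
  so R(z) = 1 + z + 10/49z².

Find x<0 with |R(x)|<1.
x=-0.47: |R|=0.5751
R=1: x+10/49x²=0 ⇒ x=−49/10=-4.9000; min R=1−1/(4·10/49)=-0.2250>−1
Confirm numerically:
  x=-4.308: |R|=0.47952 <1
  x=-3.026: |R|=0.15729 <1
  x=-2.224: |R|=0.21458 <1
  x=-5.434: |R|=1.59220 >1
  x=-5.366: |R|=1.51032 >1
  x=-4.922: |R|=1.02210 >1
Interval (-4.9000, 0).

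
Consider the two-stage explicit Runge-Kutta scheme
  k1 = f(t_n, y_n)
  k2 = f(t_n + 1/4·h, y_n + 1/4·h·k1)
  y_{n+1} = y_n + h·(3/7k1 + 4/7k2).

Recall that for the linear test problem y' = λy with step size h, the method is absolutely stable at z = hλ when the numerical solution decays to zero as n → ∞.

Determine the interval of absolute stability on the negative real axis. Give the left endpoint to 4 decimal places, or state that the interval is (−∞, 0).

Set f=λy, z=hλ:
  k1=λy_n ⇒ h·k1=z·y_n;  k2=λ(1+1/4z)y_n ⇒ h·k2=z(1+1/4z)y_n
  y_{n+1}/y_n = 1 + 3/7z + 4/7z(1+1/4z) = 1 + z + 1/7z²
  ⇒ R(z) = 1 + z + 1/7z².

Boundary: |R(x)|=1, x<0.
x=-0.65: |R|=0.4104
R=1: x+1/7x²=0 ⇒ x=−7=-7.0000; min R=1−1/(4·1/7)=-0.7500>−1
Confirm numerically:
  x=-6.218: |R|=0.30536 <1
  x=-5.561: |R|=0.14318 <1
  x=-2.953: |R|=0.70726 <1
  x=-7.562: |R|=1.60712 >1
  x=-7.530: |R|=1.57013 >1
  x=-7.334: |R|=1.34994 >1
Stable set (-7.0000, 0).

(-7.0000, 0).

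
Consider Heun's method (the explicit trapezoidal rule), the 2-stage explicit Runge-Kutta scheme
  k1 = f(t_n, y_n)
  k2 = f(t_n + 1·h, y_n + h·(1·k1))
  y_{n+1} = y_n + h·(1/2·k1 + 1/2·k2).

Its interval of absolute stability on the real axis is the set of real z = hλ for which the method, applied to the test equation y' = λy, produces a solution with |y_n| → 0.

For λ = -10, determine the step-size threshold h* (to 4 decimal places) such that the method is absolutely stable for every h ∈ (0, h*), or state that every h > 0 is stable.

(-2.0000,0); λ=-10 ⇒ h* = 0.2000.

Test eqn y'=λy, z=hλ:
  order 2, 2-stage ⇒ R(z)=1+z+z^2/2
  (e.g. R(-1.79)=0.81205, |R|=0.81205)

Solve |R(x)|<1 on ℝ⁻.
x=-1.79: |R|=0.8121
|R(-2.04)|=1.0408 |R(-1.92)|=0.9232 |R(-0.85)|=0.5112
Bisect:
  x_lo=-2.7392 |R|=2.0123  x_hi=-0.3416 |R|=0.7167
  mid=-1.54038 |R|=0.64601 →hi
  mid=-2.13977 |R|=1.14954 →lo
  mid=-1.84008 |R|=0.85286 →hi
  mid=-1.98992 |R|=0.98998 →hi
  mid=-2.06485 |R|=1.06695 →lo
  mid=-2.02739 |R|=1.02776 →lo
  mid=-2.00866 |R|=1.00869 →lo
  mid=-1.99929 |R|=0.99929 →hi
  mid=-2.00397 |R|=1.00398 →lo
  ...
  [-2.00002,-1.99988] ⇒ x*=-2.0000
Interval (-2.0000, 0).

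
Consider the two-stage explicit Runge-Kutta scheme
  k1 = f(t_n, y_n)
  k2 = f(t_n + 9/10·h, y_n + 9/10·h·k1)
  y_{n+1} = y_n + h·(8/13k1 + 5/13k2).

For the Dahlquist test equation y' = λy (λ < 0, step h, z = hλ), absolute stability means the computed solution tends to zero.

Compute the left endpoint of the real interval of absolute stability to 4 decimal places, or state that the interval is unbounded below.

Test eqn y'=λy, z=hλ:
  k1=λy_n ⇒ h·k1=z·y_n;  k2=λ(1+9/10z)y_n ⇒ h·k2=z(1+9/10z)y_n
  y_{n+1}/y_n = 1 + 8/13z + 5/13z(1+9/10z) = 1 + z + 9/26z²
  so R(z) = 1 + z + 9/26z².

Find x<0 with |R(x)|<1.
x=-1.16: |R|=0.3058
R=1: x+9/26x²=0 ⇒ x=−26/9=-2.8889; min R=1−1/(4·9/26)=0.2778>−1
Confirm numerically:
  x=-1.558: |R|=0.28224 <1
  x=-1.543: |R|=0.28114 <1
  x=-1.387: |R|=0.27892 <1
  x=-1.254: |R|=0.29033 <1
  x=-3.286: |R|=1.45170 >1
  x=-3.054: |R|=1.17455 >1
  x=-2.948: |R|=1.06032 >1
Interval (-2.8889, 0).

z* = -2.8889.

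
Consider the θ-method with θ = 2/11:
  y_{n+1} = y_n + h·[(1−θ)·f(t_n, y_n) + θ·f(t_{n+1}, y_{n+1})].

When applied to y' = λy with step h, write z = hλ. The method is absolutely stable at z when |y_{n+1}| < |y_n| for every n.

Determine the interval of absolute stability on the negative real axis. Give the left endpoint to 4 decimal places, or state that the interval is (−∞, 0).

(-3.1429, 0).

Test eqn y'=λy, z=hλ:
  y_{n+1} = y_n + z·[9/11·y_n + 2/11·y_{n+1}] ⇒ (1 − 2/11z)y_{n+1} = (1 + 9/11z)y_n
  R(z) = (1 + 9/11z)/(1 − 2/11z).

Solve |R(x)|<1 on ℝ⁻.
x=-1.14: |R|=0.0557
R=−1: 1+9/11x = −1+2/11x ⇒ -7/11x=2 ⇒ x=2/(-7/11)=-3.1429
Confirm numerically:
  x=-2.573: |R|=0.75294 <1
  x=-2.379: |R|=0.66068 <1
  x=-2.212: |R|=0.57754 <1
  x=-1.963: |R|=0.44667 <1
  x=-3.704: |R|=1.21339 >1
  x=-3.676: |R|=1.20336 >1
  x=-3.552: |R|=1.15820 >1
Interval (-3.1429, 0).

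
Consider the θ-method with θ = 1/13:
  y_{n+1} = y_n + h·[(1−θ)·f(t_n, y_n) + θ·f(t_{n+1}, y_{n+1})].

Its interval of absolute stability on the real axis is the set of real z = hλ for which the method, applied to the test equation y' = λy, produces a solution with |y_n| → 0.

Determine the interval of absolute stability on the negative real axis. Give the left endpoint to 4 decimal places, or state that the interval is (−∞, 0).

Set f=λy, z=hλ:
  y_{n+1} = y_n + z·[12/13·y_n + 1/13·y_{n+1}] ⇒ (1 − 1/13z)y_{n+1} = (1 + 12/13z)y_n
  ⇒ R(z) = (1 + 12/13z)/(1 − 1/13z).

Boundary: |R(x)|=1, x<0.
x=-1.09: |R|=0.0057
R=−1: 1+12/13x = −1+1/13x ⇒ -11/13x=2 ⇒ x=2/(-11/13)=-2.3636
Confirm numerically:
  x=-2.223: |R|=0.89838 <1
  x=-2.054: |R|=0.77375 <1
  x=-1.739: |R|=0.53382 <1
  x=-1.692: |R|=0.49714 <1
  x=-2.954: |R|=1.40705 >1
  x=-2.567: |R|=1.14370 >1
Interval (-2.3636, 0).

(-2.3636, 0).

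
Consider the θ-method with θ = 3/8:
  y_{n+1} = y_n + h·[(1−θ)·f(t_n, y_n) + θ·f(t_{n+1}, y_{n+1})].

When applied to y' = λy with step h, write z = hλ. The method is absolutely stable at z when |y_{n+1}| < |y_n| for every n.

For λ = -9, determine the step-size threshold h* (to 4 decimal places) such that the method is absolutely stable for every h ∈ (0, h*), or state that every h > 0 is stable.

(-8.0000,0); λ=-9 ⇒ h* = (8)/9 = 0.8889.

Set f=λy, z=hλ:
  y_{n+1} = y_n + z·[5/8·y_n + 3/8·y_{n+1}] ⇒ (1 − 3/8z)y_{n+1} = (1 + 5/8z)y_n
  Hence R(z) = (1 + 5/8z)/(1 − 3/8z).

Boundary: |R(x)|=1, x<0.
x=-0.42: |R|=0.6371
R=−1: 1+5/8x = −1+3/8x ⇒ -1/4x=2 ⇒ x=2/(-1/4)=-8.0000
Confirm numerically:
  x=-6.649: |R|=0.90332 <1
  x=-4.946: |R|=0.73255 <1
  x=-4.762: |R|=0.70941 <1
  x=-4.435: |R|=0.66534 <1
  x=-8.337: |R|=1.02042 >1
  x=-8.066: |R|=1.00410 >1
  x=-8.065: |R|=1.00404 >1
So |R|<1 on (-8.0000, 0).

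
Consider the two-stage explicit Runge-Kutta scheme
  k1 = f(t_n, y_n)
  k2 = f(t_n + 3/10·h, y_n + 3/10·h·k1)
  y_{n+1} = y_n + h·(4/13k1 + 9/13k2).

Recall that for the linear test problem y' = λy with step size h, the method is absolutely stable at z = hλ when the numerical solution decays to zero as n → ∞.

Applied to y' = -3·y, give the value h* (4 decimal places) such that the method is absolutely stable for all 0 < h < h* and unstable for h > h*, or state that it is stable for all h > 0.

With y'=λy (z=hλ):
  k1=λy_n ⇒ h·k1=z·y_n;  k2=λ(1+3/10z)y_n ⇒ h·k2=z(1+3/10z)y_n
  y_{n+1}/y_n = 1 + 4/13z + 9/13z(1+3/10z) = 1 + z + 27/130z²
  so R(z) = 1 + z + 27/130z².

Boundary: |R(x)|=1, x<0.
x=-0.43: |R|=0.6084
R=1: x+27/130x²=0 ⇒ x=−130/27=-4.8148; min R=1−1/(4·27/130)=-0.2037>−1
Confirm numerically:
  x=-2.826: |R|=0.16731 <1
  x=-2.749: |R|=0.17947 <1
  x=-2.190: |R|=0.19389 <1
  x=-5.119: |R|=1.32340 >1
  x=-5.005: |R|=1.19770 >1
Interval (-4.8148, 0).

(-4.8148,0); λ=-3 ⇒ h* = (130/27)/3 = 1.6049.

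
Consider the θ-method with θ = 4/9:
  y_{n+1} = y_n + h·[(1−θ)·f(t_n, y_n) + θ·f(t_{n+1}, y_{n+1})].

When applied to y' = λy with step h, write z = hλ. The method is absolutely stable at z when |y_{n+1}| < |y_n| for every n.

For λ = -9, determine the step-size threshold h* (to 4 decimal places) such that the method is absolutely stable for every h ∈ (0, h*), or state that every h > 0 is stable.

With y'=λy (z=hλ):
  y_{n+1} = y_n + z·[5/9·y_n + 4/9·y_{n+1}] ⇒ (1 − 4/9z)y_{n+1} = (1 + 5/9z)y_n
  R(z) = (1 + 5/9z)/(1 − 4/9z).

Find x<0 with |R(x)|<1.
x=-0.58: |R|=0.5389
R=−1: 1+5/9x = −1+4/9x ⇒ -1/9x=2 ⇒ x=2/(-1/9)=-18.0000
Confirm numerically:
  x=-17.822: |R|=0.99778 <1
  x=-11.516: |R|=0.88225 <1
  x=-10.314: |R|=0.84706 <1
  x=-18.210: |R|=1.00257 >1
  x=-18.201: |R|=1.00246 >1
So |R|<1 on (-18.0000, 0).

(-18.0000,0); λ=-9 ⇒ h* = (18)/9 = 2.0000.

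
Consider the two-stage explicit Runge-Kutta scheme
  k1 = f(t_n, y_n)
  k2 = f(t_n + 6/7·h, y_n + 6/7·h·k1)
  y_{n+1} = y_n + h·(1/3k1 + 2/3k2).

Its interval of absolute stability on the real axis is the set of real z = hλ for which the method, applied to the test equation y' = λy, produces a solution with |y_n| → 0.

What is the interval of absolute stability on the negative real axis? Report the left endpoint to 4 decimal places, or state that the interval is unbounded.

(-1.7500, 0).

Set f=λy, z=hλ:
  k1=λy_n ⇒ h·k1=z·y_n;  k2=λ(1+6/7z)y_n ⇒ h·k2=z(1+6/7z)y_n
  y_{n+1}/y_n = 1 + 1/3z + 2/3z(1+6/7z) = 1 + z + 4/7z²
  ⇒ R(z) = 1 + z + 4/7z².

Find x<0 with |R(x)|<1.
x=-1.42: |R|=0.7322
R=1: x+4/7x²=0 ⇒ x=−7/4=-1.7500; min R=1−1/(4·4/7)=0.5625>−1
Confirm numerically:
  x=-1.591: |R|=0.85545 <1
  x=-1.440: |R|=0.74491 <1
  x=-1.402: |R|=0.72120 <1
  x=-1.211: |R|=0.62701 <1
  x=-2.310: |R|=1.73920 >1
  x=-2.294: |R|=1.71311 >1
  x=-2.049: |R|=1.35009 >1
Stable set (-1.7500, 0).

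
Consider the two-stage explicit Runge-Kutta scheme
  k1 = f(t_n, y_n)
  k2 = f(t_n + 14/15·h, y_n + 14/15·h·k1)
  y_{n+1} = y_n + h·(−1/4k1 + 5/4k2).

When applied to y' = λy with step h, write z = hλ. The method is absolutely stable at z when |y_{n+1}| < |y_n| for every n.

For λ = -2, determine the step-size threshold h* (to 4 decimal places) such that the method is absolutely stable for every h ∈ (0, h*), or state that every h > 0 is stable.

(-0.8571,0); λ=-2 ⇒ h* = (6/7)/2 = 0.4286.

Test eqn y'=λy, z=hλ:
  k1=λy_n ⇒ h·k1=z·y_n;  k2=λ(1+14/15z)y_n ⇒ h·k2=z(1+14/15z)y_n
  y_{n+1}/y_n = 1 − 1/4z + 5/4z(1+14/15z) = 1 + z + 7/6z²
  ⇒ R(z) = 1 + z + 7/6z².

Boundary: |R(x)|=1, x<0.
x=-0.84: |R|=0.9832
R=1: x+7/6x²=0 ⇒ x=−6/7=-0.8571; min R=1−1/(4·7/6)=0.7857>−1
Confirm numerically:
  x=-0.666: |R|=0.85148 <1
  x=-0.544: |R|=0.80126 <1
  x=-0.531: |R|=0.79795 <1
  x=-0.398: |R|=0.78680 <1
  x=-1.432: |R|=1.96039 >1
  x=-1.299: |R|=1.66963 >1
  x=-1.224: |R|=1.52387 >1
Interval (-0.8571, 0).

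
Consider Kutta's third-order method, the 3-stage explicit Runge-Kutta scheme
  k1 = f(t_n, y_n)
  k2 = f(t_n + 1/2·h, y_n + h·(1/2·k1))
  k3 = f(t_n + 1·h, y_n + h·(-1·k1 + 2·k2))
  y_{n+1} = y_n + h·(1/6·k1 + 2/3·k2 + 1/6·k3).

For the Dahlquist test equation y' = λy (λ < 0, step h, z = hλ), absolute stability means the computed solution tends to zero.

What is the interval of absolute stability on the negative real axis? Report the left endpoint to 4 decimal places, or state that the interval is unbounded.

(-2.5127, 0).

With y'=λy (z=hλ):
  order 3, 3-stage ⇒ R(z)=1+z+z^2/2+z^3/6
  (e.g. R(-0.61)=0.53822, |R|=0.53822)

Need |R(x)|<1, x<0.
x=-0.61: |R|=0.5382
|R(-2.77)|=1.4759 |R(-1.83)|=0.1770 |R(-1.48)|=0.0749
Bisect:
  x_lo=-3.0420 |R|=2.1067  x_hi=-0.1515 |R|=0.8594
  mid=-1.59675 |R|=0.00046 →hi
  mid=-2.31935 |R|=0.70911 →hi
  mid=-2.68065 |R|=1.29819 →lo
  mid=-2.50000 |R|=0.97917 →hi
  mid=-2.59033 |R|=1.13219 →lo
  mid=-2.54517 |R|=1.05411 →lo
  mid=-2.52259 |R|=1.01625 →lo
  mid=-2.51129 |R|=0.99762 →hi
  mid=-2.51694 |R|=1.00691 →lo
  mid=-2.51412 |R|=1.00226 →lo
  ...
  [-2.51288,-2.51271] ⇒ x*=-2.5127
Interval (-2.5127, 0).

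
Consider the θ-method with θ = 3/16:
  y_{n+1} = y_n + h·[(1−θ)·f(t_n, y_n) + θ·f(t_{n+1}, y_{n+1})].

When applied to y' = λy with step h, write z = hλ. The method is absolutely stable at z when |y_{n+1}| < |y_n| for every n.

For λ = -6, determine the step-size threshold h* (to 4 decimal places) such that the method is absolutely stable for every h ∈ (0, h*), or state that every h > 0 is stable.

On y'=λy, z=hλ:
  y_{n+1} = y_n + z·[13/16·y_n + 3/16·y_{n+1}] ⇒ (1 − 3/16z)y_{n+1} = (1 + 13/16z)y_n
  so R(z) = (1 + 13/16z)/(1 − 3/16z).

Need |R(x)|<1, x<0.
x=-1.18: |R|=0.0338
R=−1: 1+13/16x = −1+3/16x ⇒ -5/8x=2 ⇒ x=2/(-5/8)=-3.2000
Confirm numerically:
  x=-3.091: |R|=0.95687 <1
  x=-2.704: |R|=0.79429 <1
  x=-1.389: |R|=0.10200 <1
  x=-3.790: |R|=1.21556 >1
  x=-3.504: |R|=1.11467 >1
So |R|<1 on (-3.2000, 0).

(-3.2000,0); λ=-6 ⇒ h* = (16/5)/6 = 0.5333.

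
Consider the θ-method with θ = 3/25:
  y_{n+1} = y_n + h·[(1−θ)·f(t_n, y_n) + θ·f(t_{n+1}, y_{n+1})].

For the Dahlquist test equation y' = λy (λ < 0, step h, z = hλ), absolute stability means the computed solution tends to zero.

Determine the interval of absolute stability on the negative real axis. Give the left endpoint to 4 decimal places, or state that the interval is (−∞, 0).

Set f=λy, z=hλ:
  y_{n+1} = y_n + z·[22/25·y_n + 3/25·y_{n+1}] ⇒ (1 − 3/25z)y_{n+1} = (1 + 22/25z)y_n
  Hence R(z) = (1 + 22/25z)/(1 − 3/25z).

Find x<0 with |R(x)|<1.
x=-1.27: |R|=0.1020
R=−1: 1+22/25x = −1+3/25x ⇒ -19/25x=2 ⇒ x=2/(-19/25)=-2.6316
Confirm numerically:
  x=-2.354: |R|=0.83551 <1
  x=-2.115: |R|=0.68687 <1
  x=-1.878: |R|=0.53261 <1
  x=-3.133: |R|=1.27696 >1
  x=-3.068: |R|=1.24243 >1
  x=-2.694: |R|=1.03585 >1
Stable set (-2.6316, 0).

(-2.6316, 0).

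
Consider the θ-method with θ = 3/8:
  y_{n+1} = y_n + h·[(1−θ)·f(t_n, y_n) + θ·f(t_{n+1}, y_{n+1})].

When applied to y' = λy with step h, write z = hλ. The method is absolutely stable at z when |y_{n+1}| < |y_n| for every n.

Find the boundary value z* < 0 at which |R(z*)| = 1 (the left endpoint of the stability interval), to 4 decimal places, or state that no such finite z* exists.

On y'=λy, z=hλ:
  y_{n+1} = y_n + z·[5/8·y_n + 3/8·y_{n+1}] ⇒ (1 − 3/8z)y_{n+1} = (1 + 5/8z)y_n
  ⇒ R(z) = (1 + 5/8z)/(1 − 3/8z).

Solve |R(x)|<1 on ℝ⁻.
x=-1.52: |R|=0.0318
R=−1: 1+5/8x = −1+3/8x ⇒ -1/4x=2 ⇒ x=2/(-1/4)=-8.0000
Confirm numerically:
  x=-7.616: |R|=0.97510 <1
  x=-6.422: |R|=0.88425 <1
  x=-6.154: |R|=0.86048 <1
  x=-3.525: |R|=0.51817 <1
  x=-8.500: |R|=1.02985 >1
  x=-8.206: |R|=1.01263 >1
  x=-8.079: |R|=1.00490 >1
Interval (-8.0000, 0).

left endpoint -8.0000.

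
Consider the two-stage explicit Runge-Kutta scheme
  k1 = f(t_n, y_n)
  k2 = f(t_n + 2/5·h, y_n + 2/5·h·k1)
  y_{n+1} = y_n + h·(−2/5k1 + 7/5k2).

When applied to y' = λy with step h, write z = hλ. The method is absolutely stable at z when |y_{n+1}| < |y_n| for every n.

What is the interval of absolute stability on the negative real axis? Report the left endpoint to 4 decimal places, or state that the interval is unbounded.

On y'=λy, z=hλ:
  k1=λy_n ⇒ h·k1=z·y_n;  k2=λ(1+2/5z)y_n ⇒ h·k2=z(1+2/5z)y_n
  y_{n+1}/y_n = 1 − 2/5z + 7/5z(1+2/5z) = 1 + z + 14/25z²
  Hence R(z) = 1 + z + 14/25z².

Boundary: |R(x)|=1, x<0.
x=-0.45: |R|=0.6634
R=1: x+14/25x²=0 ⇒ x=−25/14=-1.7857; min R=1−1/(4·14/25)=0.5536>−1
Confirm numerically:
  x=-1.666: |R|=0.88831 <1
  x=-1.139: |R|=0.58750 <1
  x=-0.929: |R|=0.55430 <1
  x=-2.163: |R|=1.45700 >1
  x=-1.952: |R|=1.18177 >1
So |R|<1 on (-1.7857, 0).

(-1.7857, 0).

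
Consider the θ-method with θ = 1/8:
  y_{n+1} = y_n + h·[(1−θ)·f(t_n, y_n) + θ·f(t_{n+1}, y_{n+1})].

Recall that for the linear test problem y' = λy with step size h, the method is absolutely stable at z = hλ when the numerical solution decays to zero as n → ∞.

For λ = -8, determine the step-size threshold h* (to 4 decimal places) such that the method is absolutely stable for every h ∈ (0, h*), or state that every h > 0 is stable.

(-2.6667,0); λ=-8 ⇒ h* = (8/3)/8 = 0.3333.

With y'=λy (z=hλ):
  y_{n+1} = y_n + z·[7/8·y_n + 1/8·y_{n+1}] ⇒ (1 − 1/8z)y_{n+1} = (1 + 7/8z)y_n
  ⇒ R(z) = (1 + 7/8z)/(1 − 1/8z).

Find x<0 with |R(x)|<1.
x=-0.42: |R|=0.6010
R=−1: 1+7/8x = −1+1/8x ⇒ -3/4x=2 ⇒ x=2/(-3/4)=-2.6667
Confirm numerically:
  x=-2.613: |R|=0.96966 <1
  x=-2.049: |R|=0.63121 <1
  x=-1.889: |R|=0.52816 <1
  x=-1.601: |R|=0.33403 <1
  x=-3.257: |R|=1.31465 >1
  x=-3.072: |R|=1.21965 >1
  x=-3.003: |R|=1.18340 >1
So |R|<1 on (-2.6667, 0).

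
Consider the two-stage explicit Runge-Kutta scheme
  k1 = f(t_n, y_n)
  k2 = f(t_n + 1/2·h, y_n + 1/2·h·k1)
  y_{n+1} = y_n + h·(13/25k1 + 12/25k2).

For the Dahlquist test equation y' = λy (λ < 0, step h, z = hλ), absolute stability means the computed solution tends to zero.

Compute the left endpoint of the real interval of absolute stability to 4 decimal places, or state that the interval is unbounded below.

On y'=λy, z=hλ:
  k1=λy_n ⇒ h·k1=z·y_n;  k2=λ(1+1/2z)y_n ⇒ h·k2=z(1+1/2z)y_n
  y_{n+1}/y_n = 1 + 13/25z + 12/25z(1+1/2z) = 1 + z + 6/25z²
  R(z) = 1 + z + 6/25z².

Need |R(x)|<1, x<0.
x=-0.5: |R|=0.5600
R=1: x+6/25x²=0 ⇒ x=−25/6=-4.1667; min R=1−1/(4·6/25)=-0.0417>−1
Confirm numerically:
  x=-3.859: |R|=0.71505 <1
  x=-3.620: |R|=0.52506 <1
  x=-2.569: |R|=0.01494 <1
  x=-4.576: |R|=1.44955 >1
  x=-4.437: |R|=1.28787 >1
  x=-4.298: |R|=1.13547 >1
Stable set (-4.1667, 0).

z* = -4.1667.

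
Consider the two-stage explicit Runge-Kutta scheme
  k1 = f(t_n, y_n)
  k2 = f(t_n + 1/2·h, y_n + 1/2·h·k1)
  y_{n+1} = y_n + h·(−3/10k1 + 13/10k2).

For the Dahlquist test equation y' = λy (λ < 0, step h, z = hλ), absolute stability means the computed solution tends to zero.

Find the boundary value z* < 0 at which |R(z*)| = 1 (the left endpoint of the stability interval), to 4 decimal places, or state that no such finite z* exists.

On y'=λy, z=hλ:
  k1=λy_n ⇒ h·k1=z·y_n;  k2=λ(1+1/2z)y_n ⇒ h·k2=z(1+1/2z)y_n
  y_{n+1}/y_n = 1 − 3/10z + 13/10z(1+1/2z) = 1 + z + 13/20z²
  ⇒ R(z) = 1 + z + 13/20z².

Boundary: |R(x)|=1, x<0.
x=-1.47: |R|=0.9346
R=1: x+13/20x²=0 ⇒ x=−20/13=-1.5385; min R=1−1/(4·13/20)=0.6154>−1
Confirm numerically:
  x=-1.136: |R|=0.70282 <1
  x=-0.779: |R|=0.61545 <1
  x=-0.663: |R|=0.62272 <1
  x=-1.746: |R|=1.23554 >1
  x=-1.661: |R|=1.13230 >1
Interval (-1.5385, 0).

left endpoint -1.5385.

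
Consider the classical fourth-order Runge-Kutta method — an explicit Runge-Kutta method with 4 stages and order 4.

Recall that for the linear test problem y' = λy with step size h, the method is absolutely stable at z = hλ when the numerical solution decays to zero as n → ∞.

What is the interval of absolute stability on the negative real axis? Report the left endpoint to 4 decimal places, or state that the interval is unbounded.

z∈(-2.7853,0).

On y'=λy, z=hλ:
  order 4, 4-stage ⇒ R(z)=1+z+z^2/2+z^3/6+z^4/24
  (e.g. R(-0.65)=0.52292, |R|=0.52292)

Need |R(x)|<1, x<0.
x=-0.65: |R|=0.5229
|R(-2)|=0.3333 |R(-1.64)|=0.2711 |R(-1.27)|=0.3034
Bisect:
  x_lo=-3.2513 |R|=1.9619  x_hi=-0.2442 |R|=0.7833
  mid=-1.74775 |R|=0.27856 →hi
  mid=-2.49950 |R|=0.64795 →hi
  mid=-2.87538 |R|=1.14454 →lo
  mid=-2.68744 |R|=0.86222 →hi
  mid=-2.78141 |R|=0.99416 →hi
  mid=-2.82840 |R|=1.06695 →lo
  mid=-2.80490 |R|=1.02997 →lo
  mid=-2.79316 |R|=1.01192 →lo
  ...
  [-2.78545,-2.78527] ⇒ x*=-2.7853
So |R|<1 on (-2.7853, 0).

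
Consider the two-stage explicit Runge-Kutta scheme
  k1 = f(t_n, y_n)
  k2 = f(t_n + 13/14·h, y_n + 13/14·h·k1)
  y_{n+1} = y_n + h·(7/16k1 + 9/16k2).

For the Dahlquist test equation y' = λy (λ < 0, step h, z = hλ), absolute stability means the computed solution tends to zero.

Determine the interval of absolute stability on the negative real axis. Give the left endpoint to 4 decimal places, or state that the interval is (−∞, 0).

Set f=λy, z=hλ:
  k1=λy_n ⇒ h·k1=z·y_n;  k2=λ(1+13/14z)y_n ⇒ h·k2=z(1+13/14z)y_n
  y_{n+1}/y_n = 1 + 7/16z + 9/16z(1+13/14z) = 1 + z + 117/224z²
  R(z) = 1 + z + 117/224z².

Solve |R(x)|<1 on ℝ⁻.
x=-0.55: |R|=0.6080
R=1: x+117/224x²=0 ⇒ x=−224/117=-1.9145; min R=1−1/(4·117/224)=0.5214>−1
Confirm numerically:
  x=-1.130: |R|=0.53695 <1
  x=-0.925: |R|=0.52191 <1
  x=-0.835: |R|=0.52918 <1
  x=-2.215: |R|=1.34763 >1
  x=-2.171: |R|=1.29083 >1
  x=-1.998: |R|=1.08711 >1
Stable set (-1.9145, 0).

(-1.9145, 0).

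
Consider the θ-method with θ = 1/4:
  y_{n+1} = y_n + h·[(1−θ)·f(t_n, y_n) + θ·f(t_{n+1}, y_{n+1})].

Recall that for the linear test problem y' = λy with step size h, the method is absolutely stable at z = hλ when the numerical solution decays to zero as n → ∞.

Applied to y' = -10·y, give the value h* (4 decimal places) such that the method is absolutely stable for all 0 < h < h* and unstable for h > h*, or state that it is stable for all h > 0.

(-4.0000,0); λ=-10 ⇒ h* = (4)/10 = 0.4000.

On y'=λy, z=hλ:
  y_{n+1} = y_n + z·[3/4·y_n + 1/4·y_{n+1}] ⇒ (1 − 1/4z)y_{n+1} = (1 + 3/4z)y_n
  ⇒ R(z) = (1 + 3/4z)/(1 − 1/4z).

Find x<0 with |R(x)|<1.
x=-0.47: |R|=0.5794
R=−1: 1+3/4x = −1+1/4x ⇒ -1/2x=2 ⇒ x=2/(-1/2)=-4.0000
Confirm numerically:
  x=-3.404: |R|=0.83901 <1
  x=-2.340: |R|=0.47634 <1
  x=-2.184: |R|=0.41268 <1
  x=-1.712: |R|=0.19888 <1
  x=-4.269: |R|=1.06506 >1
  x=-4.138: |R|=1.03391 >1
Interval (-4.0000, 0).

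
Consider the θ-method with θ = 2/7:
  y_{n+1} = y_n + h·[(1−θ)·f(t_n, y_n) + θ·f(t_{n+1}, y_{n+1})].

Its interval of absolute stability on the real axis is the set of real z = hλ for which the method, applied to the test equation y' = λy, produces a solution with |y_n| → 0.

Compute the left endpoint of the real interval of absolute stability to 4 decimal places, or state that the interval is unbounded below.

z* = -4.6667.

Test eqn y'=λy, z=hλ:
  y_{n+1} = y_n + z·[5/7·y_n + 2/7·y_{n+1}] ⇒ (1 − 2/7z)y_{n+1} = (1 + 5/7z)y_n
  so R(z) = (1 + 5/7z)/(1 − 2/7z).

Find x<0 with |R(x)|<1.
x=-0.96: |R|=0.2466
R=−1: 1+5/7x = −1+2/7x ⇒ -3/7x=2 ⇒ x=2/(-3/7)=-4.6667
Confirm numerically:
  x=-4.042: |R|=0.87576 <1
  x=-3.613: |R|=0.77780 <1
  x=-2.410: |R|=0.42724 <1
  x=-4.934: |R|=1.04755 >1
  x=-4.748: |R|=1.01479 >1
Stable set (-4.6667, 0).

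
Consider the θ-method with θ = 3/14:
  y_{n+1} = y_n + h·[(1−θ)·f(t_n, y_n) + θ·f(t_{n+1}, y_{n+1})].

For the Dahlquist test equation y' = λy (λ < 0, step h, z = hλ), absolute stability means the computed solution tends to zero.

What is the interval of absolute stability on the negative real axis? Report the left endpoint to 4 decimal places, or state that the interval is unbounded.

(-3.5000, 0).

With y'=λy (z=hλ):
  y_{n+1} = y_n + z·[11/14·y_n + 3/14·y_{n+1}] ⇒ (1 − 3/14z)y_{n+1} = (1 + 11/14z)y_n
  so R(z) = (1 + 11/14z)/(1 − 3/14z).

Boundary: |R(x)|=1, x<0.
x=-1.62: |R|=0.2025
R=−1: 1+11/14x = −1+3/14x ⇒ -4/7x=2 ⇒ x=2/(-4/7)=-3.5000
Confirm numerically:
  x=-2.367: |R|=0.57045 <1
  x=-1.926: |R|=0.36333 <1
  x=-1.640: |R|=0.21353 <1
  x=-1.568: |R|=0.17365 <1
  x=-3.999: |R|=1.15356 >1
  x=-3.568: |R|=1.02202 >1
  x=-3.563: |R|=1.02041 >1
Interval (-3.5000, 0).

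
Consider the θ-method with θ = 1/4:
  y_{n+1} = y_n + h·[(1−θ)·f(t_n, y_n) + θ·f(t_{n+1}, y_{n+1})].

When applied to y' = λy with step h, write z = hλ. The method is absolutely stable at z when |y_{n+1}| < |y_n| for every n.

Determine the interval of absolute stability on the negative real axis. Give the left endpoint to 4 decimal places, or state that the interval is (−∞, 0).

Set f=λy, z=hλ:
  y_{n+1} = y_n + z·[3/4·y_n + 1/4·y_{n+1}] ⇒ (1 − 1/4z)y_{n+1} = (1 + 3/4z)y_n
  Hence R(z) = (1 + 3/4z)/(1 − 1/4z).

Boundary: |R(x)|=1, x<0.
x=-0.9: |R|=0.2653
R=−1: 1+3/4x = −1+1/4x ⇒ -1/2x=2 ⇒ x=2/(-1/2)=-4.0000
Confirm numerically:
  x=-3.108: |R|=0.74902 <1
  x=-2.066: |R|=0.36235 <1
  x=-1.931: |R|=0.30231 <1
  x=-4.569: |R|=1.13280 >1
  x=-4.200: |R|=1.04878 >1
  x=-4.055: |R|=1.01366 >1
Stable set (-4.0000, 0).

(-4.0000, 0).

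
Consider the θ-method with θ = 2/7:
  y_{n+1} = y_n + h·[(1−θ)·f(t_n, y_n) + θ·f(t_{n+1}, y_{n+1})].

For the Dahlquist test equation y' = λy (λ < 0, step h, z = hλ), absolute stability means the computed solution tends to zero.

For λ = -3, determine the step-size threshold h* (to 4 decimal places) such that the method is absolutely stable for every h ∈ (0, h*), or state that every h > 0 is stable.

(-4.6667,0); λ=-3 ⇒ h* = (14/3)/3 = 1.5556.

Test eqn y'=λy, z=hλ:
  y_{n+1} = y_n + z·[5/7·y_n + 2/7·y_{n+1}] ⇒ (1 − 2/7z)y_{n+1} = (1 + 5/7z)y_n
  R(z) = (1 + 5/7z)/(1 − 2/7z).

Find x<0 with |R(x)|<1.
x=-0.63: |R|=0.4661
R=−1: 1+5/7x = −1+2/7x ⇒ -3/7x=2 ⇒ x=2/(-3/7)=-4.6667
Confirm numerically:
  x=-4.377: |R|=0.94484 <1
  x=-3.597: |R|=0.77392 <1
  x=-2.702: |R|=0.52483 <1
  x=-1.883: |R|=0.22432 <1
  x=-5.017: |R|=1.06170 >1
  x=-5.008: |R|=1.06018 >1
So |R|<1 on (-4.6667, 0).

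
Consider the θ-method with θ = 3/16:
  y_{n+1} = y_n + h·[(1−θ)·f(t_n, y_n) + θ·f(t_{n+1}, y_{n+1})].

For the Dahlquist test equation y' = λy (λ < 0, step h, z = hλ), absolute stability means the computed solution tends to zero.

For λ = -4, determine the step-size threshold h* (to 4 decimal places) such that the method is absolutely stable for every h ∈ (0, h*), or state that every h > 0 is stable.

With y'=λy (z=hλ):
  y_{n+1} = y_n + z·[13/16·y_n + 3/16·y_{n+1}] ⇒ (1 − 3/16z)y_{n+1} = (1 + 13/16z)y_n
  R(z) = (1 + 13/16z)/(1 − 3/16z).

Find x<0 with |R(x)|<1.
x=-1.4: |R|=0.1089
R=−1: 1+13/16x = −1+3/16x ⇒ -5/8x=2 ⇒ x=2/(-5/8)=-3.2000
Confirm numerically:
  x=-2.950: |R|=0.89940 <1
  x=-2.024: |R|=0.46720 <1
  x=-1.732: |R|=0.30742 <1
  x=-1.495: |R|=0.16768 <1
  x=-3.579: |R|=1.14175 >1
  x=-3.390: |R|=1.07260 >1
Interval (-3.2000, 0).

(-3.2000,0); λ=-4 ⇒ h* = (16/5)/4 = 0.8000.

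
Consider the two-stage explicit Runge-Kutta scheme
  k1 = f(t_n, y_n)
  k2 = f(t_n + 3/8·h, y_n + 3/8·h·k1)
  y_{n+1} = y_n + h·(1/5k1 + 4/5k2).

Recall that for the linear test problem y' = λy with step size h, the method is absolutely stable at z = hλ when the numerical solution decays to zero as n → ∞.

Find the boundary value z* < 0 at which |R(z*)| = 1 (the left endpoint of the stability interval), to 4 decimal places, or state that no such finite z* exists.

With y'=λy (z=hλ):
  k1=λy_n ⇒ h·k1=z·y_n;  k2=λ(1+3/8z)y_n ⇒ h·k2=z(1+3/8z)y_n
  y_{n+1}/y_n = 1 + 1/5z + 4/5z(1+3/8z) = 1 + z + 3/10z²
  Hence R(z) = 1 + z + 3/10z².

Need |R(x)|<1, x<0.
x=-1.39: |R|=0.1896
R=1: x+3/10x²=0 ⇒ x=−10/3=-3.3333; min R=1−1/(4·3/10)=0.1667>−1
Confirm numerically:
  x=-3.024: |R|=0.71937 <1
  x=-2.661: |R|=0.46328 <1
  x=-2.625: |R|=0.44219 <1
  x=-1.429: |R|=0.18361 <1
  x=-3.903: |R|=1.66702 >1
  x=-3.471: |R|=1.14335 >1
Stable set (-3.3333, 0).

z* = -3.3333.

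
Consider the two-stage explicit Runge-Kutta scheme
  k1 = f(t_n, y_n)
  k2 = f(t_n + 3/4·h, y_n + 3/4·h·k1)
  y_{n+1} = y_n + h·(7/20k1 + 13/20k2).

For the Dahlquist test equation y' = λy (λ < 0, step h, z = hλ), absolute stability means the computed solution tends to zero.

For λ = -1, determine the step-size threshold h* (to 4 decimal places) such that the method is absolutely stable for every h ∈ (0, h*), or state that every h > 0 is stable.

(-2.0513,0); λ=-1 ⇒ h* = (80/39)/1 = 2.0513.

With y'=λy (z=hλ):
  k1=λy_n ⇒ h·k1=z·y_n;  k2=λ(1+3/4z)y_n ⇒ h·k2=z(1+3/4z)y_n
  y_{n+1}/y_n = 1 + 7/20z + 13/20z(1+3/4z) = 1 + z + 39/80z²
  R(z) = 1 + z + 39/80z².

Need |R(x)|<1, x<0.
x=-1.27: |R|=0.5163
R=1: x+39/80x²=0 ⇒ x=−80/39=-2.0513; min R=1−1/(4·39/80)=0.4872>−1
Confirm numerically:
  x=-1.474: |R|=0.58518 <1
  x=-1.139: |R|=0.49344 <1
  x=-1.013: |R|=0.48726 <1
  x=-2.580: |R|=1.66499 >1
  x=-2.501: |R|=1.54831 >1
Stable set (-2.0513, 0).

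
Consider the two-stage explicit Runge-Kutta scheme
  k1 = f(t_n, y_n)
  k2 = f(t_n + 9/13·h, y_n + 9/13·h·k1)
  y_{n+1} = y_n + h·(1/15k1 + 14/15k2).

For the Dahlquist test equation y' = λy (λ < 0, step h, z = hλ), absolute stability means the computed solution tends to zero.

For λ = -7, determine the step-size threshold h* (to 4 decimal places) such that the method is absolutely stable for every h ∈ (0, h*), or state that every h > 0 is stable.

(-1.5476,0); λ=-7 ⇒ h* = (65/42)/7 = 0.2211.

Test eqn y'=λy, z=hλ:
  k1=λy_n ⇒ h·k1=z·y_n;  k2=λ(1+9/13z)y_n ⇒ h·k2=z(1+9/13z)y_n
  y_{n+1}/y_n = 1 + 1/15z + 14/15z(1+9/13z) = 1 + z + 42/65z²
  ⇒ R(z) = 1 + z + 42/65z².

Boundary: |R(x)|=1, x<0.
x=-1.74: |R|=1.2163
R=1: x+42/65x²=0 ⇒ x=−65/42=-1.5476; min R=1−1/(4·42/65)=0.6131>−1
Confirm numerically:
  x=-1.434: |R|=0.89472 <1
  x=-1.295: |R|=0.78862 <1
  x=-1.108: |R|=0.68526 <1
  x=-0.764: |R|=0.61316 <1
  x=-2.136: |R|=1.81207 >1
  x=-1.895: |R|=1.42535 >1
So |R|<1 on (-1.5476, 0).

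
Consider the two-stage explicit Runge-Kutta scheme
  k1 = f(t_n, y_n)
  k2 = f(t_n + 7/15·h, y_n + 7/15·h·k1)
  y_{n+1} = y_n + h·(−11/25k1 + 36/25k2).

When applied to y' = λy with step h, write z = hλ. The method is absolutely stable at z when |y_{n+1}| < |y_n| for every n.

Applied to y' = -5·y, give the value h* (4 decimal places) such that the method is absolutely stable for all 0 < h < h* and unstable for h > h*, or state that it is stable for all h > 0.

Test eqn y'=λy, z=hλ:
  k1=λy_n ⇒ h·k1=z·y_n;  k2=λ(1+7/15z)y_n ⇒ h·k2=z(1+7/15z)y_n
  y_{n+1}/y_n = 1 − 11/25z + 36/25z(1+7/15z) = 1 + z + 84/125z²
  Hence R(z) = 1 + z + 84/125z².

Find x<0 with |R(x)|<1.
x=-0.63: |R|=0.6367
R=1: x+84/125x²=0 ⇒ x=−125/84=-1.4881; min R=1−1/(4·84/125)=0.6280>−1
Confirm numerically:
  x=-1.254: |R|=0.80273 <1
  x=-0.973: |R|=0.66320 <1
  x=-0.875: |R|=0.63950 <1
  x=-2.069: |R|=1.80767 >1
  x=-1.773: |R|=1.33945 >1
Stable set (-1.4881, 0).

(-1.4881,0); λ=-5 ⇒ h* = (125/84)/5 = 0.2976.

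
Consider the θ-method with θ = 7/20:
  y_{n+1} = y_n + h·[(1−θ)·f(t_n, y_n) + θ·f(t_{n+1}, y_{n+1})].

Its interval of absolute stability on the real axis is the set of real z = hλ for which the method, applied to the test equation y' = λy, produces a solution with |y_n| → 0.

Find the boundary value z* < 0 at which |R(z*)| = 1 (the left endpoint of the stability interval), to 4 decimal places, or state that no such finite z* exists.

With y'=λy (z=hλ):
  y_{n+1} = y_n + z·[13/20·y_n + 7/20·y_{n+1}] ⇒ (1 − 7/20z)y_{n+1} = (1 + 13/20z)y_n
  Hence R(z) = (1 + 13/20z)/(1 − 7/20z).

Need |R(x)|<1, x<0.
x=-1.09: |R|=0.2110
R=−1: 1+13/20x = −1+7/20x ⇒ -3/10x=2 ⇒ x=2/(-3/10)=-6.6667
Confirm numerically:
  x=-6.515: |R|=0.98613 <1
  x=-6.413: |R|=0.97655 <1
  x=-5.793: |R|=0.91343 <1
  x=-3.307: |R|=0.53283 <1
  x=-7.241: |R|=1.04875 >1
  x=-7.222: |R|=1.04723 >1
  x=-6.756: |R|=1.00797 >1
Interval (-6.6667, 0).

z* = -6.6667.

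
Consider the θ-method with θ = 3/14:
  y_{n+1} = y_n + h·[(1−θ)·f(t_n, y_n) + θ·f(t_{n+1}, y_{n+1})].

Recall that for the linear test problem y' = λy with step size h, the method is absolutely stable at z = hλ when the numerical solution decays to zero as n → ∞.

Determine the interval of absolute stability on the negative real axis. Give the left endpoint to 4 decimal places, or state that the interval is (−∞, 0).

z∈(-3.5000,0).

On y'=λy, z=hλ:
  y_{n+1} = y_n + z·[11/14·y_n + 3/14·y_{n+1}] ⇒ (1 − 3/14z)y_{n+1} = (1 + 11/14z)y_n
  R(z) = (1 + 11/14z)/(1 − 3/14z).

Need |R(x)|<1, x<0.
x=-1.25: |R|=0.0141
R=−1: 1+11/14x = −1+3/14x ⇒ -4/7x=2 ⇒ x=2/(-4/7)=-3.5000
Confirm numerically:
  x=-2.894: |R|=0.78626 <1
  x=-1.878: |R|=0.33911 <1
  x=-1.735: |R|=0.26477 <1
  x=-1.713: |R|=0.25304 <1
  x=-4.078: |R|=1.17626 >1
  x=-4.017: |R|=1.15877 >1
So |R|<1 on (-3.5000, 0).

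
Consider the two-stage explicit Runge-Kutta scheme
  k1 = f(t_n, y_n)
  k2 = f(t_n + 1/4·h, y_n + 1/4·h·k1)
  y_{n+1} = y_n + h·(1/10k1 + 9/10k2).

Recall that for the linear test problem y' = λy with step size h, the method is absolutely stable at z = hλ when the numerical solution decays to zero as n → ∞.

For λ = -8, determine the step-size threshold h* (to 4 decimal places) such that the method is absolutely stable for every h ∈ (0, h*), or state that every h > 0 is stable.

With y'=λy (z=hλ):
  k1=λy_n ⇒ h·k1=z·y_n;  k2=λ(1+1/4z)y_n ⇒ h·k2=z(1+1/4z)y_n
  y_{n+1}/y_n = 1 + 1/10z + 9/10z(1+1/4z) = 1 + z + 9/40z²
  so R(z) = 1 + z + 9/40z².

Find x<0 with |R(x)|<1.
x=-1.24: |R|=0.1060
R=1: x+9/40x²=0 ⇒ x=−40/9=-4.4444; min R=1−1/(4·9/40)=-0.1111>−1
Confirm numerically:
  x=-3.772: |R|=0.42930 <1
  x=-3.724: |R|=0.39634 <1
  x=-2.037: |R|=0.10339 <1
  x=-4.839: |R|=1.42958 >1
  x=-4.737: |R|=1.31181 >1
  x=-4.596: |R|=1.15672 >1
Stable set (-4.4444, 0).

(-4.4444,0); λ=-8 ⇒ h* = (40/9)/8 = 0.5556.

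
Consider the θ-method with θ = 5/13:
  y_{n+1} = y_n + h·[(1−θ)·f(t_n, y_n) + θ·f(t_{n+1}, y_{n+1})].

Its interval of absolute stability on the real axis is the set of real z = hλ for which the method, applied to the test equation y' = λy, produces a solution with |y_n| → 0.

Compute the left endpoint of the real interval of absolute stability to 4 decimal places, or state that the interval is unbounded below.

On y'=λy, z=hλ:
  y_{n+1} = y_n + z·[8/13·y_n + 5/13·y_{n+1}] ⇒ (1 − 5/13z)y_{n+1} = (1 + 8/13z)y_n
  Hence R(z) = (1 + 8/13z)/(1 − 5/13z).

Boundary: |R(x)|=1, x<0.
x=-0.9: |R|=0.3314
R=−1: 1+8/13x = −1+5/13x ⇒ -3/13x=2 ⇒ x=2/(-3/13)=-8.6667
Confirm numerically:
  x=-5.984: |R|=0.81249 <1
  x=-4.298: |R|=0.62001 <1
  x=-3.740: |R|=0.53375 <1
  x=-9.074: |R|=1.02094 >1
  x=-8.772: |R|=1.00556 >1
Interval (-8.6667, 0).

left endpoint -8.6667.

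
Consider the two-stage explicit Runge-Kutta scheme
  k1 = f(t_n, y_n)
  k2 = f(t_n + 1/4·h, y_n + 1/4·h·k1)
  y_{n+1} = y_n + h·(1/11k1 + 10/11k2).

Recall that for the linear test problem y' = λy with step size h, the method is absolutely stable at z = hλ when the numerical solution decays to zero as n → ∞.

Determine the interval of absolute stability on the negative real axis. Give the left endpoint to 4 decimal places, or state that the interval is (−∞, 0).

(-4.4000, 0).

Set f=λy, z=hλ:
  k1=λy_n ⇒ h·k1=z·y_n;  k2=λ(1+1/4z)y_n ⇒ h·k2=z(1+1/4z)y_n
  y_{n+1}/y_n = 1 + 1/11z + 10/11z(1+1/4z) = 1 + z + 5/22z²
  so R(z) = 1 + z + 5/22z².

Boundary: |R(x)|=1, x<0.
x=-1.14: |R|=0.1554
R=1: x+5/22x²=0 ⇒ x=−22/5=-4.4000; min R=1−1/(4·5/22)=-0.1000>−1
Confirm numerically:
  x=-3.865: |R|=0.53005 <1
  x=-3.862: |R|=0.52778 <1
  x=-2.313: |R|=0.09710 <1
  x=-4.951: |R|=1.62000 >1
  x=-4.689: |R|=1.30798 >1
Stable set (-4.4000, 0).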